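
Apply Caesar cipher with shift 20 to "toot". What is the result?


Caesar cipher: shift "toot" by 20
  't' (pos 19) + 20 = pos 13 = 'n'
  'o' (pos 14) + 20 = pos 8 = 'i'
  'o' (pos 14) + 20 = pos 8 = 'i'
  't' (pos 19) + 20 = pos 13 = 'n'
Result: niin

niin


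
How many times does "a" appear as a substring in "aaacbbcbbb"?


Searching for "a" in "aaacbbcbbb"
Scanning each position:
  Position 0: "a" => MATCH
  Position 1: "a" => MATCH
  Position 2: "a" => MATCH
  Position 3: "c" => no
  Position 4: "b" => no
  Position 5: "b" => no
  Position 6: "c" => no
  Position 7: "b" => no
  Position 8: "b" => no
  Position 9: "b" => no
Total occurrences: 3

3


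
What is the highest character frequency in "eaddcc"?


Input: eaddcc
Character counts:
  'a': 1
  'c': 2
  'd': 2
  'e': 1
Maximum frequency: 2

2


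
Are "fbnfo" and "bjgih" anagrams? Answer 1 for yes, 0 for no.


Strings: "fbnfo", "bjgih"
Sorted first:  bffno
Sorted second: bghij
Differ at position 1: 'f' vs 'g' => not anagrams

0


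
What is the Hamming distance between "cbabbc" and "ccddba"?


Comparing "cbabbc" and "ccddba" position by position:
  Position 0: 'c' vs 'c' => same
  Position 1: 'b' vs 'c' => differ
  Position 2: 'a' vs 'd' => differ
  Position 3: 'b' vs 'd' => differ
  Position 4: 'b' vs 'b' => same
  Position 5: 'c' vs 'a' => differ
Total differences (Hamming distance): 4

4


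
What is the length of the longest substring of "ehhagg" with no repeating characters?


Input: "ehhagg"
Sliding window (track last position of each char):
  Position 0 ('e'): window [0,0] length 1 -- new best
  Position 1 ('h'): window [0,1] length 2 -- new best
  Position 2 ('h'): repeat (last at 1), move window start to 2
  Position 2 ('h'): window [2,2] length 1
  Position 3 ('a'): window [2,3] length 2
  Position 4 ('g'): window [2,4] length 3 -- new best
  Position 5 ('g'): repeat (last at 4), move window start to 5
  Position 5 ('g'): window [5,5] length 1
Longest substring with no repeats: "hag" with length 3

3


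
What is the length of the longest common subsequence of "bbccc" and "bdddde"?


LCS of "bbccc" and "bdddde"
DP table:
           b    d    d    d    d    e
      0    0    0    0    0    0    0
  b   0    1    1    1    1    1    1
  b   0    1    1    1    1    1    1
  c   0    1    1    1    1    1    1
  c   0    1    1    1    1    1    1
  c   0    1    1    1    1    1    1
LCS length = dp[5][6] = 1

1


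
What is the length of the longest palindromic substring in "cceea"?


Input: "cceea"
Checking substrings for palindromes:
  [0:2] "cc" (len 2) => palindrome
  [2:4] "ee" (len 2) => palindrome
Longest palindromic substring: "cc" with length 2

2


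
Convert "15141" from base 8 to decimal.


Input: "15141" in base 8
Positional expansion:
  Digit '1' (value 1) x 8^4 = 4096
  Digit '5' (value 5) x 8^3 = 2560
  Digit '1' (value 1) x 8^2 = 64
  Digit '4' (value 4) x 8^1 = 32
  Digit '1' (value 1) x 8^0 = 1
Sum = 6753

6753


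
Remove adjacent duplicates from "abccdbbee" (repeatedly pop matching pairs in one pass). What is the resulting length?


Input: abccdbbee
Stack-based adjacent duplicate removal:
  Read 'a': push. Stack: a
  Read 'b': push. Stack: ab
  Read 'c': push. Stack: abc
  Read 'c': matches stack top 'c' => pop. Stack: ab
  Read 'd': push. Stack: abd
  Read 'b': push. Stack: abdb
  Read 'b': matches stack top 'b' => pop. Stack: abd
  Read 'e': push. Stack: abde
  Read 'e': matches stack top 'e' => pop. Stack: abd
Final stack: "abd" (length 3)

3


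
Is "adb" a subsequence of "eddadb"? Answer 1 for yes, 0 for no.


Check if "adb" is a subsequence of "eddadb"
Greedy scan:
  Position 0 ('e'): no match needed
  Position 1 ('d'): no match needed
  Position 2 ('d'): no match needed
  Position 3 ('a'): matches sub[0] = 'a'
  Position 4 ('d'): matches sub[1] = 'd'
  Position 5 ('b'): matches sub[2] = 'b'
All 3 characters matched => is a subsequence

1


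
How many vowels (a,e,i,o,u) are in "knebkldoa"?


Input: knebkldoa
Checking each character:
  'k' at position 0: consonant
  'n' at position 1: consonant
  'e' at position 2: vowel (running total: 1)
  'b' at position 3: consonant
  'k' at position 4: consonant
  'l' at position 5: consonant
  'd' at position 6: consonant
  'o' at position 7: vowel (running total: 2)
  'a' at position 8: vowel (running total: 3)
Total vowels: 3

3


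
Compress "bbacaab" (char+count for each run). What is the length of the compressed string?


Input: bbacaab
Runs:
  'b' x 2 => "b2"
  'a' x 1 => "a1"
  'c' x 1 => "c1"
  'a' x 2 => "a2"
  'b' x 1 => "b1"
Compressed: "b2a1c1a2b1"
Compressed length: 10

10


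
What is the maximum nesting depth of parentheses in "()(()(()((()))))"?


Input: "()(()(()((()))))"
Tracking depth:
  Position 0 '(': depth becomes 1
  Position 1 ')': depth becomes 0
  Position 2 '(': depth becomes 1
  Position 3 '(': depth becomes 2
  Position 4 ')': depth becomes 1
  Position 5 '(': depth becomes 2
  Position 6 '(': depth becomes 3
  Position 7 ')': depth becomes 2
  Position 8 '(': depth becomes 3
  Position 9 '(': depth becomes 4
  Position 10 '(': depth becomes 5
  Position 11 ')': depth becomes 4
  Position 12 ')': depth becomes 3
  Position 13 ')': depth becomes 2
  Position 14 ')': depth becomes 1
  Position 15 ')': depth becomes 0
Maximum depth reached: 5

5


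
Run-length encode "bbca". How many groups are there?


Input: bbca
Scanning for consecutive runs:
  Group 1: 'b' x 2 (positions 0-1)
  Group 2: 'c' x 1 (positions 2-2)
  Group 3: 'a' x 1 (positions 3-3)
Total groups: 3

3


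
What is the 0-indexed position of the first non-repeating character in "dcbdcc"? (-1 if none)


Input: dcbdcc
Character frequencies:
  'b': 1
  'c': 3
  'd': 2
Scanning left to right for freq == 1:
  Position 0 ('d'): freq=2, skip
  Position 1 ('c'): freq=3, skip
  Position 2 ('b'): unique! => answer = 2

2


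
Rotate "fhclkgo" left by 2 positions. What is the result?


Input: "fhclkgo", rotate left by 2
First 2 characters: "fh"
Remaining characters: "clkgo"
Concatenate remaining + first: "clkgo" + "fh" = "clkgofh"

clkgofh


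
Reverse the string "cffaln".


Input: cffaln
Reading characters right to left:
  Position 5: 'n'
  Position 4: 'l'
  Position 3: 'a'
  Position 2: 'f'
  Position 1: 'f'
  Position 0: 'c'
Reversed: nlaffc

nlaffc


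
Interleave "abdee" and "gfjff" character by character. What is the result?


Interleaving "abdee" and "gfjff":
  Position 0: 'a' from first, 'g' from second => "ag"
  Position 1: 'b' from first, 'f' from second => "bf"
  Position 2: 'd' from first, 'j' from second => "dj"
  Position 3: 'e' from first, 'f' from second => "ef"
  Position 4: 'e' from first, 'f' from second => "ef"
Result: agbfdjefef

agbfdjefef


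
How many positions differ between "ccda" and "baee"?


Comparing "ccda" and "baee" position by position:
  Position 0: 'c' vs 'b' => DIFFER
  Position 1: 'c' vs 'a' => DIFFER
  Position 2: 'd' vs 'e' => DIFFER
  Position 3: 'a' vs 'e' => DIFFER
Positions that differ: 4

4


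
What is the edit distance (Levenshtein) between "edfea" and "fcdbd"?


Computing edit distance: "edfea" -> "fcdbd"
DP table:
           f    c    d    b    d
      0    1    2    3    4    5
  e   1    1    2    3    4    5
  d   2    2    2    2    3    4
  f   3    2    3    3    3    4
  e   4    3    3    4    4    4
  a   5    4    4    4    5    5
Edit distance = dp[5][5] = 5

5


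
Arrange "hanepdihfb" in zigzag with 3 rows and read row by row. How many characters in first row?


Zigzag "hanepdihfb" into 3 rows:
Placing characters:
  'h' => row 0
  'a' => row 1
  'n' => row 2
  'e' => row 1
  'p' => row 0
  'd' => row 1
  'i' => row 2
  'h' => row 1
  'f' => row 0
  'b' => row 1
Rows:
  Row 0: "hpf"
  Row 1: "aedhb"
  Row 2: "ni"
First row length: 3

3


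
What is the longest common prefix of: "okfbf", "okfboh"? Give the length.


Words: okfbf, okfboh
  Position 0: all 'o' => match
  Position 1: all 'k' => match
  Position 2: all 'f' => match
  Position 3: all 'b' => match
  Position 4: ('f', 'o') => mismatch, stop
LCP = "okfb" (length 4)

4


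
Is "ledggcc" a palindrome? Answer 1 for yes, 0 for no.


Input: ledggcc
Reversed: ccggdel
  Compare pos 0 ('l') with pos 6 ('c'): MISMATCH
  Compare pos 1 ('e') with pos 5 ('c'): MISMATCH
  Compare pos 2 ('d') with pos 4 ('g'): MISMATCH
Result: not a palindrome

0


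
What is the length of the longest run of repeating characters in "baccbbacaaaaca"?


Input: "baccbbacaaaaca"
Scanning for longest run:
  Position 1 ('a'): new char, reset run to 1
  Position 2 ('c'): new char, reset run to 1
  Position 3 ('c'): continues run of 'c', length=2
  Position 4 ('b'): new char, reset run to 1
  Position 5 ('b'): continues run of 'b', length=2
  Position 6 ('a'): new char, reset run to 1
  Position 7 ('c'): new char, reset run to 1
  Position 8 ('a'): new char, reset run to 1
  Position 9 ('a'): continues run of 'a', length=2
  Position 10 ('a'): continues run of 'a', length=3
  Position 11 ('a'): continues run of 'a', length=4
  Position 12 ('c'): new char, reset run to 1
  Position 13 ('a'): new char, reset run to 1
Longest run: 'a' with length 4

4


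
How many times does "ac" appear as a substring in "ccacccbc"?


Searching for "ac" in "ccacccbc"
Scanning each position:
  Position 0: "cc" => no
  Position 1: "ca" => no
  Position 2: "ac" => MATCH
  Position 3: "cc" => no
  Position 4: "cc" => no
  Position 5: "cb" => no
  Position 6: "bc" => no
Total occurrences: 1

1


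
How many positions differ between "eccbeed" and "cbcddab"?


Comparing "eccbeed" and "cbcddab" position by position:
  Position 0: 'e' vs 'c' => DIFFER
  Position 1: 'c' vs 'b' => DIFFER
  Position 2: 'c' vs 'c' => same
  Position 3: 'b' vs 'd' => DIFFER
  Position 4: 'e' vs 'd' => DIFFER
  Position 5: 'e' vs 'a' => DIFFER
  Position 6: 'd' vs 'b' => DIFFER
Positions that differ: 6

6


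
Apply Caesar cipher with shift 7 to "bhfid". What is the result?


Caesar cipher: shift "bhfid" by 7
  'b' (pos 1) + 7 = pos 8 = 'i'
  'h' (pos 7) + 7 = pos 14 = 'o'
  'f' (pos 5) + 7 = pos 12 = 'm'
  'i' (pos 8) + 7 = pos 15 = 'p'
  'd' (pos 3) + 7 = pos 10 = 'k'
Result: iompk

iompk


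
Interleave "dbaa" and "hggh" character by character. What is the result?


Interleaving "dbaa" and "hggh":
  Position 0: 'd' from first, 'h' from second => "dh"
  Position 1: 'b' from first, 'g' from second => "bg"
  Position 2: 'a' from first, 'g' from second => "ag"
  Position 3: 'a' from first, 'h' from second => "ah"
Result: dhbgagah

dhbgagah


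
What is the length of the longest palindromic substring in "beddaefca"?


Input: "beddaefca"
Checking substrings for palindromes:
  [2:4] "dd" (len 2) => palindrome
Longest palindromic substring: "dd" with length 2

2


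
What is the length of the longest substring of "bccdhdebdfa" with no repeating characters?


Input: "bccdhdebdfa"
Sliding window (track last position of each char):
  Position 0 ('b'): window [0,0] length 1 -- new best
  Position 1 ('c'): window [0,1] length 2 -- new best
  Position 2 ('c'): repeat (last at 1), move window start to 2
  Position 2 ('c'): window [2,2] length 1
  Position 3 ('d'): window [2,3] length 2
  Position 4 ('h'): window [2,4] length 3 -- new best
  Position 5 ('d'): repeat (last at 3), move window start to 4
  Position 5 ('d'): window [4,5] length 2
  Position 6 ('e'): window [4,6] length 3
  Position 7 ('b'): window [4,7] length 4 -- new best
  Position 8 ('d'): repeat (last at 5), move window start to 6
  Position 8 ('d'): window [6,8] length 3
  Position 9 ('f'): window [6,9] length 4
  Position 10 ('a'): window [6,10] length 5 -- new best
Longest substring with no repeats: "ebdfa" with length 5

5


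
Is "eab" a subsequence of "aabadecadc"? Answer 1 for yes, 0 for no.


Check if "eab" is a subsequence of "aabadecadc"
Greedy scan:
  Position 0 ('a'): no match needed
  Position 1 ('a'): no match needed
  Position 2 ('b'): no match needed
  Position 3 ('a'): no match needed
  Position 4 ('d'): no match needed
  Position 5 ('e'): matches sub[0] = 'e'
  Position 6 ('c'): no match needed
  Position 7 ('a'): matches sub[1] = 'a'
  Position 8 ('d'): no match needed
  Position 9 ('c'): no match needed
Only matched 2/3 characters => not a subsequence

0


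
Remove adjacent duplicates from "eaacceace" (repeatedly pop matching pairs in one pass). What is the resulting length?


Input: eaacceace
Stack-based adjacent duplicate removal:
  Read 'e': push. Stack: e
  Read 'a': push. Stack: ea
  Read 'a': matches stack top 'a' => pop. Stack: e
  Read 'c': push. Stack: ec
  Read 'c': matches stack top 'c' => pop. Stack: e
  Read 'e': matches stack top 'e' => pop. Stack: (empty)
  Read 'a': push. Stack: a
  Read 'c': push. Stack: ac
  Read 'e': push. Stack: ace
Final stack: "ace" (length 3)

3


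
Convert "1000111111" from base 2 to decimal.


Input: "1000111111" in base 2
Positional expansion:
  Digit '1' (value 1) x 2^9 = 512
  Digit '0' (value 0) x 2^8 = 0
  Digit '0' (value 0) x 2^7 = 0
  Digit '0' (value 0) x 2^6 = 0
  Digit '1' (value 1) x 2^5 = 32
  Digit '1' (value 1) x 2^4 = 16
  Digit '1' (value 1) x 2^3 = 8
  Digit '1' (value 1) x 2^2 = 4
  Digit '1' (value 1) x 2^1 = 2
  Digit '1' (value 1) x 2^0 = 1
Sum = 575

575


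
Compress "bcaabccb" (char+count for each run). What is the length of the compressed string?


Input: bcaabccb
Runs:
  'b' x 1 => "b1"
  'c' x 1 => "c1"
  'a' x 2 => "a2"
  'b' x 1 => "b1"
  'c' x 2 => "c2"
  'b' x 1 => "b1"
Compressed: "b1c1a2b1c2b1"
Compressed length: 12

12


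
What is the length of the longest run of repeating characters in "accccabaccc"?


Input: "accccabaccc"
Scanning for longest run:
  Position 1 ('c'): new char, reset run to 1
  Position 2 ('c'): continues run of 'c', length=2
  Position 3 ('c'): continues run of 'c', length=3
  Position 4 ('c'): continues run of 'c', length=4
  Position 5 ('a'): new char, reset run to 1
  Position 6 ('b'): new char, reset run to 1
  Position 7 ('a'): new char, reset run to 1
  Position 8 ('c'): new char, reset run to 1
  Position 9 ('c'): continues run of 'c', length=2
  Position 10 ('c'): continues run of 'c', length=3
Longest run: 'c' with length 4

4


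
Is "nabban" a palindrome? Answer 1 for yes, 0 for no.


Input: nabban
Reversed: nabban
  Compare pos 0 ('n') with pos 5 ('n'): match
  Compare pos 1 ('a') with pos 4 ('a'): match
  Compare pos 2 ('b') with pos 3 ('b'): match
Result: palindrome

1


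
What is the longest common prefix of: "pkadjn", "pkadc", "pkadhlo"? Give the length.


Words: pkadjn, pkadc, pkadhlo
  Position 0: all 'p' => match
  Position 1: all 'k' => match
  Position 2: all 'a' => match
  Position 3: all 'd' => match
  Position 4: ('j', 'c', 'h') => mismatch, stop
LCP = "pkad" (length 4)

4


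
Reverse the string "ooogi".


Input: ooogi
Reading characters right to left:
  Position 4: 'i'
  Position 3: 'g'
  Position 2: 'o'
  Position 1: 'o'
  Position 0: 'o'
Reversed: igooo

igooo


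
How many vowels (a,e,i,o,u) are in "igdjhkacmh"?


Input: igdjhkacmh
Checking each character:
  'i' at position 0: vowel (running total: 1)
  'g' at position 1: consonant
  'd' at position 2: consonant
  'j' at position 3: consonant
  'h' at position 4: consonant
  'k' at position 5: consonant
  'a' at position 6: vowel (running total: 2)
  'c' at position 7: consonant
  'm' at position 8: consonant
  'h' at position 9: consonant
Total vowels: 2

2


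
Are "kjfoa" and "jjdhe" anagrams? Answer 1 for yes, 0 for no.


Strings: "kjfoa", "jjdhe"
Sorted first:  afjko
Sorted second: dehjj
Differ at position 0: 'a' vs 'd' => not anagrams

0


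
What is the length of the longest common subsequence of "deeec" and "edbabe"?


LCS of "deeec" and "edbabe"
DP table:
           e    d    b    a    b    e
      0    0    0    0    0    0    0
  d   0    0    1    1    1    1    1
  e   0    1    1    1    1    1    2
  e   0    1    1    1    1    1    2
  e   0    1    1    1    1    1    2
  c   0    1    1    1    1    1    2
LCS length = dp[5][6] = 2

2


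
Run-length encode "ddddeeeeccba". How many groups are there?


Input: ddddeeeeccba
Scanning for consecutive runs:
  Group 1: 'd' x 4 (positions 0-3)
  Group 2: 'e' x 4 (positions 4-7)
  Group 3: 'c' x 2 (positions 8-9)
  Group 4: 'b' x 1 (positions 10-10)
  Group 5: 'a' x 1 (positions 11-11)
Total groups: 5

5


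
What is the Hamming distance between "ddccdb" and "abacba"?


Comparing "ddccdb" and "abacba" position by position:
  Position 0: 'd' vs 'a' => differ
  Position 1: 'd' vs 'b' => differ
  Position 2: 'c' vs 'a' => differ
  Position 3: 'c' vs 'c' => same
  Position 4: 'd' vs 'b' => differ
  Position 5: 'b' vs 'a' => differ
Total differences (Hamming distance): 5

5


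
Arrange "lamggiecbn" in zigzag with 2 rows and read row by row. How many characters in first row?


Zigzag "lamggiecbn" into 2 rows:
Placing characters:
  'l' => row 0
  'a' => row 1
  'm' => row 0
  'g' => row 1
  'g' => row 0
  'i' => row 1
  'e' => row 0
  'c' => row 1
  'b' => row 0
  'n' => row 1
Rows:
  Row 0: "lmgeb"
  Row 1: "agicn"
First row length: 5

5


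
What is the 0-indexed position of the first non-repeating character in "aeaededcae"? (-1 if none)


Input: aeaededcae
Character frequencies:
  'a': 3
  'c': 1
  'd': 2
  'e': 4
Scanning left to right for freq == 1:
  Position 0 ('a'): freq=3, skip
  Position 1 ('e'): freq=4, skip
  Position 2 ('a'): freq=3, skip
  Position 3 ('e'): freq=4, skip
  Position 4 ('d'): freq=2, skip
  Position 5 ('e'): freq=4, skip
  Position 6 ('d'): freq=2, skip
  Position 7 ('c'): unique! => answer = 7

7


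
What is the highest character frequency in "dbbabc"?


Input: dbbabc
Character counts:
  'a': 1
  'b': 3
  'c': 1
  'd': 1
Maximum frequency: 3

3


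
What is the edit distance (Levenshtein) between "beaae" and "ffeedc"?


Computing edit distance: "beaae" -> "ffeedc"
DP table:
           f    f    e    e    d    c
      0    1    2    3    4    5    6
  b   1    1    2    3    4    5    6
  e   2    2    2    2    3    4    5
  a   3    3    3    3    3    4    5
  a   4    4    4    4    4    4    5
  e   5    5    5    4    4    5    5
Edit distance = dp[5][6] = 5

5


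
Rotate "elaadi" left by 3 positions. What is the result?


Input: "elaadi", rotate left by 3
First 3 characters: "ela"
Remaining characters: "adi"
Concatenate remaining + first: "adi" + "ela" = "adiela"

adiela


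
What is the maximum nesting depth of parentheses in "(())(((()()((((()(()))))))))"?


Input: "(())(((()()((((()(()))))))))"
Tracking depth:
  Position 0 '(': depth becomes 1
  Position 1 '(': depth becomes 2
  Position 2 ')': depth becomes 1
  Position 3 ')': depth becomes 0
  Position 4 '(': depth becomes 1
  Position 5 '(': depth becomes 2
  Position 6 '(': depth becomes 3
  Position 7 '(': depth becomes 4
  Position 8 ')': depth becomes 3
  Position 9 '(': depth becomes 4
  Position 10 ')': depth becomes 3
  Position 11 '(': depth becomes 4
  Position 12 '(': depth becomes 5
  Position 13 '(': depth becomes 6
  Position 14 '(': depth becomes 7
  Position 15 '(': depth becomes 8
  Position 16 ')': depth becomes 7
  Position 17 '(': depth becomes 8
  Position 18 '(': depth becomes 9
  Position 19 ')': depth becomes 8
  Position 20 ')': depth becomes 7
  Position 21 ')': depth becomes 6
  Position 22 ')': depth becomes 5
  Position 23 ')': depth becomes 4
  Position 24 ')': depth becomes 3
  Position 25 ')': depth becomes 2
  Position 26 ')': depth becomes 1
  Position 27 ')': depth becomes 0
Maximum depth reached: 9

9


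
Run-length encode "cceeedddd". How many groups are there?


Input: cceeedddd
Scanning for consecutive runs:
  Group 1: 'c' x 2 (positions 0-1)
  Group 2: 'e' x 3 (positions 2-4)
  Group 3: 'd' x 4 (positions 5-8)
Total groups: 3

3


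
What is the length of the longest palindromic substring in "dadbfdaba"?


Input: "dadbfdaba"
Checking substrings for palindromes:
  [0:3] "dad" (len 3) => palindrome
  [6:9] "aba" (len 3) => palindrome
Longest palindromic substring: "dad" with length 3

3


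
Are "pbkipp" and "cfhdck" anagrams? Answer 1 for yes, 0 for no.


Strings: "pbkipp", "cfhdck"
Sorted first:  bikppp
Sorted second: ccdfhk
Differ at position 0: 'b' vs 'c' => not anagrams

0


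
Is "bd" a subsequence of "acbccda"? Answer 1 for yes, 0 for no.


Check if "bd" is a subsequence of "acbccda"
Greedy scan:
  Position 0 ('a'): no match needed
  Position 1 ('c'): no match needed
  Position 2 ('b'): matches sub[0] = 'b'
  Position 3 ('c'): no match needed
  Position 4 ('c'): no match needed
  Position 5 ('d'): matches sub[1] = 'd'
  Position 6 ('a'): no match needed
All 2 characters matched => is a subsequence

1


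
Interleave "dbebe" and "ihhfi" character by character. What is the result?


Interleaving "dbebe" and "ihhfi":
  Position 0: 'd' from first, 'i' from second => "di"
  Position 1: 'b' from first, 'h' from second => "bh"
  Position 2: 'e' from first, 'h' from second => "eh"
  Position 3: 'b' from first, 'f' from second => "bf"
  Position 4: 'e' from first, 'i' from second => "ei"
Result: dibhehbfei

dibhehbfei


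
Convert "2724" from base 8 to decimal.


Input: "2724" in base 8
Positional expansion:
  Digit '2' (value 2) x 8^3 = 1024
  Digit '7' (value 7) x 8^2 = 448
  Digit '2' (value 2) x 8^1 = 16
  Digit '4' (value 4) x 8^0 = 4
Sum = 1492

1492


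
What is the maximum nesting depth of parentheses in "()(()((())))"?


Input: "()(()((())))"
Tracking depth:
  Position 0 '(': depth becomes 1
  Position 1 ')': depth becomes 0
  Position 2 '(': depth becomes 1
  Position 3 '(': depth becomes 2
  Position 4 ')': depth becomes 1
  Position 5 '(': depth becomes 2
  Position 6 '(': depth becomes 3
  Position 7 '(': depth becomes 4
  Position 8 ')': depth becomes 3
  Position 9 ')': depth becomes 2
  Position 10 ')': depth becomes 1
  Position 11 ')': depth becomes 0
Maximum depth reached: 4

4


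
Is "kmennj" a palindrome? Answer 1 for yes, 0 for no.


Input: kmennj
Reversed: jnnemk
  Compare pos 0 ('k') with pos 5 ('j'): MISMATCH
  Compare pos 1 ('m') with pos 4 ('n'): MISMATCH
  Compare pos 2 ('e') with pos 3 ('n'): MISMATCH
Result: not a palindrome

0


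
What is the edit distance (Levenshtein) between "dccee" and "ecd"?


Computing edit distance: "dccee" -> "ecd"
DP table:
           e    c    d
      0    1    2    3
  d   1    1    2    2
  c   2    2    1    2
  c   3    3    2    2
  e   4    3    3    3
  e   5    4    4    4
Edit distance = dp[5][3] = 4

4


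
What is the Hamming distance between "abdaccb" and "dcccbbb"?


Comparing "abdaccb" and "dcccbbb" position by position:
  Position 0: 'a' vs 'd' => differ
  Position 1: 'b' vs 'c' => differ
  Position 2: 'd' vs 'c' => differ
  Position 3: 'a' vs 'c' => differ
  Position 4: 'c' vs 'b' => differ
  Position 5: 'c' vs 'b' => differ
  Position 6: 'b' vs 'b' => same
Total differences (Hamming distance): 6

6


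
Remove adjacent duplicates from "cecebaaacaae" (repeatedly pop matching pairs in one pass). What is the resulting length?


Input: cecebaaacaae
Stack-based adjacent duplicate removal:
  Read 'c': push. Stack: c
  Read 'e': push. Stack: ce
  Read 'c': push. Stack: cec
  Read 'e': push. Stack: cece
  Read 'b': push. Stack: ceceb
  Read 'a': push. Stack: ceceba
  Read 'a': matches stack top 'a' => pop. Stack: ceceb
  Read 'a': push. Stack: ceceba
  Read 'c': push. Stack: cecebac
  Read 'a': push. Stack: cecebaca
  Read 'a': matches stack top 'a' => pop. Stack: cecebac
  Read 'e': push. Stack: cecebace
Final stack: "cecebace" (length 8)

8


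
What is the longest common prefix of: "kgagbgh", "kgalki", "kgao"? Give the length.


Words: kgagbgh, kgalki, kgao
  Position 0: all 'k' => match
  Position 1: all 'g' => match
  Position 2: all 'a' => match
  Position 3: ('g', 'l', 'o') => mismatch, stop
LCP = "kga" (length 3)

3


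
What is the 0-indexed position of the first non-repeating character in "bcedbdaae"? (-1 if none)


Input: bcedbdaae
Character frequencies:
  'a': 2
  'b': 2
  'c': 1
  'd': 2
  'e': 2
Scanning left to right for freq == 1:
  Position 0 ('b'): freq=2, skip
  Position 1 ('c'): unique! => answer = 1

1


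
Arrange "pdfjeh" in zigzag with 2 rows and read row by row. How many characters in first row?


Zigzag "pdfjeh" into 2 rows:
Placing characters:
  'p' => row 0
  'd' => row 1
  'f' => row 0
  'j' => row 1
  'e' => row 0
  'h' => row 1
Rows:
  Row 0: "pfe"
  Row 1: "djh"
First row length: 3

3


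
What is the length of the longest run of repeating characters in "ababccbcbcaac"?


Input: "ababccbcbcaac"
Scanning for longest run:
  Position 1 ('b'): new char, reset run to 1
  Position 2 ('a'): new char, reset run to 1
  Position 3 ('b'): new char, reset run to 1
  Position 4 ('c'): new char, reset run to 1
  Position 5 ('c'): continues run of 'c', length=2
  Position 6 ('b'): new char, reset run to 1
  Position 7 ('c'): new char, reset run to 1
  Position 8 ('b'): new char, reset run to 1
  Position 9 ('c'): new char, reset run to 1
  Position 10 ('a'): new char, reset run to 1
  Position 11 ('a'): continues run of 'a', length=2
  Position 12 ('c'): new char, reset run to 1
Longest run: 'c' with length 2

2


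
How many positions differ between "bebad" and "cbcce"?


Comparing "bebad" and "cbcce" position by position:
  Position 0: 'b' vs 'c' => DIFFER
  Position 1: 'e' vs 'b' => DIFFER
  Position 2: 'b' vs 'c' => DIFFER
  Position 3: 'a' vs 'c' => DIFFER
  Position 4: 'd' vs 'e' => DIFFER
Positions that differ: 5

5


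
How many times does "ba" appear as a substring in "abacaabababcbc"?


Searching for "ba" in "abacaabababcbc"
Scanning each position:
  Position 0: "ab" => no
  Position 1: "ba" => MATCH
  Position 2: "ac" => no
  Position 3: "ca" => no
  Position 4: "aa" => no
  Position 5: "ab" => no
  Position 6: "ba" => MATCH
  Position 7: "ab" => no
  Position 8: "ba" => MATCH
  Position 9: "ab" => no
  Position 10: "bc" => no
  Position 11: "cb" => no
  Position 12: "bc" => no
Total occurrences: 3

3


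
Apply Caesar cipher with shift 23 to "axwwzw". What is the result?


Caesar cipher: shift "axwwzw" by 23
  'a' (pos 0) + 23 = pos 23 = 'x'
  'x' (pos 23) + 23 = pos 20 = 'u'
  'w' (pos 22) + 23 = pos 19 = 't'
  'w' (pos 22) + 23 = pos 19 = 't'
  'z' (pos 25) + 23 = pos 22 = 'w'
  'w' (pos 22) + 23 = pos 19 = 't'
Result: xuttwt

xuttwt


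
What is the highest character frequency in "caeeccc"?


Input: caeeccc
Character counts:
  'a': 1
  'c': 4
  'e': 2
Maximum frequency: 4

4


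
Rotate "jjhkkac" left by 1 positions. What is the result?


Input: "jjhkkac", rotate left by 1
First 1 characters: "j"
Remaining characters: "jhkkac"
Concatenate remaining + first: "jhkkac" + "j" = "jhkkacj"

jhkkacj


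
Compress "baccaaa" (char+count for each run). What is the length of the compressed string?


Input: baccaaa
Runs:
  'b' x 1 => "b1"
  'a' x 1 => "a1"
  'c' x 2 => "c2"
  'a' x 3 => "a3"
Compressed: "b1a1c2a3"
Compressed length: 8

8


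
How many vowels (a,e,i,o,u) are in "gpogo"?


Input: gpogo
Checking each character:
  'g' at position 0: consonant
  'p' at position 1: consonant
  'o' at position 2: vowel (running total: 1)
  'g' at position 3: consonant
  'o' at position 4: vowel (running total: 2)
Total vowels: 2

2


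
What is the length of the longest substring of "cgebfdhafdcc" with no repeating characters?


Input: "cgebfdhafdcc"
Sliding window (track last position of each char):
  Position 0 ('c'): window [0,0] length 1 -- new best
  Position 1 ('g'): window [0,1] length 2 -- new best
  Position 2 ('e'): window [0,2] length 3 -- new best
  Position 3 ('b'): window [0,3] length 4 -- new best
  Position 4 ('f'): window [0,4] length 5 -- new best
  Position 5 ('d'): window [0,5] length 6 -- new best
  Position 6 ('h'): window [0,6] length 7 -- new best
  Position 7 ('a'): window [0,7] length 8 -- new best
  Position 8 ('f'): repeat (last at 4), move window start to 5
  Position 8 ('f'): window [5,8] length 4
  Position 9 ('d'): repeat (last at 5), move window start to 6
  Position 9 ('d'): window [6,9] length 4
  Position 10 ('c'): window [6,10] length 5
  Position 11 ('c'): repeat (last at 10), move window start to 11
  Position 11 ('c'): window [11,11] length 1
Longest substring with no repeats: "cgebfdha" with length 8

8


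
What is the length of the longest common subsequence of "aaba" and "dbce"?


LCS of "aaba" and "dbce"
DP table:
           d    b    c    e
      0    0    0    0    0
  a   0    0    0    0    0
  a   0    0    0    0    0
  b   0    0    1    1    1
  a   0    0    1    1    1
LCS length = dp[4][4] = 1

1


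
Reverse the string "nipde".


Input: nipde
Reading characters right to left:
  Position 4: 'e'
  Position 3: 'd'
  Position 2: 'p'
  Position 1: 'i'
  Position 0: 'n'
Reversed: edpin

edpin


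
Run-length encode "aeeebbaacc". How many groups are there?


Input: aeeebbaacc
Scanning for consecutive runs:
  Group 1: 'a' x 1 (positions 0-0)
  Group 2: 'e' x 3 (positions 1-3)
  Group 3: 'b' x 2 (positions 4-5)
  Group 4: 'a' x 2 (positions 6-7)
  Group 5: 'c' x 2 (positions 8-9)
Total groups: 5

5


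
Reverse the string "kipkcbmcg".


Input: kipkcbmcg
Reading characters right to left:
  Position 8: 'g'
  Position 7: 'c'
  Position 6: 'm'
  Position 5: 'b'
  Position 4: 'c'
  Position 3: 'k'
  Position 2: 'p'
  Position 1: 'i'
  Position 0: 'k'
Reversed: gcmbckpik

gcmbckpik


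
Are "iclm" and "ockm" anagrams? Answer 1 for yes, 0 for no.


Strings: "iclm", "ockm"
Sorted first:  cilm
Sorted second: ckmo
Differ at position 1: 'i' vs 'k' => not anagrams

0


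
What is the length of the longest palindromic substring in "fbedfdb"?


Input: "fbedfdb"
Checking substrings for palindromes:
  [3:6] "dfd" (len 3) => palindrome
Longest palindromic substring: "dfd" with length 3

3


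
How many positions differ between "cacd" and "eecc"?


Comparing "cacd" and "eecc" position by position:
  Position 0: 'c' vs 'e' => DIFFER
  Position 1: 'a' vs 'e' => DIFFER
  Position 2: 'c' vs 'c' => same
  Position 3: 'd' vs 'c' => DIFFER
Positions that differ: 3

3


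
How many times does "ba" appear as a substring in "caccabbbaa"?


Searching for "ba" in "caccabbbaa"
Scanning each position:
  Position 0: "ca" => no
  Position 1: "ac" => no
  Position 2: "cc" => no
  Position 3: "ca" => no
  Position 4: "ab" => no
  Position 5: "bb" => no
  Position 6: "bb" => no
  Position 7: "ba" => MATCH
  Position 8: "aa" => no
Total occurrences: 1

1


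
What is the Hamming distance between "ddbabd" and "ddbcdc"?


Comparing "ddbabd" and "ddbcdc" position by position:
  Position 0: 'd' vs 'd' => same
  Position 1: 'd' vs 'd' => same
  Position 2: 'b' vs 'b' => same
  Position 3: 'a' vs 'c' => differ
  Position 4: 'b' vs 'd' => differ
  Position 5: 'd' vs 'c' => differ
Total differences (Hamming distance): 3

3


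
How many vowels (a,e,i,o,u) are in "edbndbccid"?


Input: edbndbccid
Checking each character:
  'e' at position 0: vowel (running total: 1)
  'd' at position 1: consonant
  'b' at position 2: consonant
  'n' at position 3: consonant
  'd' at position 4: consonant
  'b' at position 5: consonant
  'c' at position 6: consonant
  'c' at position 7: consonant
  'i' at position 8: vowel (running total: 2)
  'd' at position 9: consonant
Total vowels: 2

2


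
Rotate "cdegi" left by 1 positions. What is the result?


Input: "cdegi", rotate left by 1
First 1 characters: "c"
Remaining characters: "degi"
Concatenate remaining + first: "degi" + "c" = "degic"

degic


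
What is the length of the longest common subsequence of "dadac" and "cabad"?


LCS of "dadac" and "cabad"
DP table:
           c    a    b    a    d
      0    0    0    0    0    0
  d   0    0    0    0    0    1
  a   0    0    1    1    1    1
  d   0    0    1    1    1    2
  a   0    0    1    1    2    2
  c   0    1    1    1    2    2
LCS length = dp[5][5] = 2

2


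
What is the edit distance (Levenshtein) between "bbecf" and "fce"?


Computing edit distance: "bbecf" -> "fce"
DP table:
           f    c    e
      0    1    2    3
  b   1    1    2    3
  b   2    2    2    3
  e   3    3    3    2
  c   4    4    3    3
  f   5    4    4    4
Edit distance = dp[5][3] = 4

4


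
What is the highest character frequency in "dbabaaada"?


Input: dbabaaada
Character counts:
  'a': 5
  'b': 2
  'd': 2
Maximum frequency: 5

5


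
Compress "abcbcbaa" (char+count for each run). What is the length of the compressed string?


Input: abcbcbaa
Runs:
  'a' x 1 => "a1"
  'b' x 1 => "b1"
  'c' x 1 => "c1"
  'b' x 1 => "b1"
  'c' x 1 => "c1"
  'b' x 1 => "b1"
  'a' x 2 => "a2"
Compressed: "a1b1c1b1c1b1a2"
Compressed length: 14

14


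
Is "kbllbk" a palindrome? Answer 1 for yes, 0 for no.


Input: kbllbk
Reversed: kbllbk
  Compare pos 0 ('k') with pos 5 ('k'): match
  Compare pos 1 ('b') with pos 4 ('b'): match
  Compare pos 2 ('l') with pos 3 ('l'): match
Result: palindrome

1


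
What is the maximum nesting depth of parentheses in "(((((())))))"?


Input: "(((((())))))"
Tracking depth:
  Position 0 '(': depth becomes 1
  Position 1 '(': depth becomes 2
  Position 2 '(': depth becomes 3
  Position 3 '(': depth becomes 4
  Position 4 '(': depth becomes 5
  Position 5 '(': depth becomes 6
  Position 6 ')': depth becomes 5
  Position 7 ')': depth becomes 4
  Position 8 ')': depth becomes 3
  Position 9 ')': depth becomes 2
  Position 10 ')': depth becomes 1
  Position 11 ')': depth becomes 0
Maximum depth reached: 6

6


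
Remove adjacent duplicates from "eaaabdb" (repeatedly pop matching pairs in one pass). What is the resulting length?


Input: eaaabdb
Stack-based adjacent duplicate removal:
  Read 'e': push. Stack: e
  Read 'a': push. Stack: ea
  Read 'a': matches stack top 'a' => pop. Stack: e
  Read 'a': push. Stack: ea
  Read 'b': push. Stack: eab
  Read 'd': push. Stack: eabd
  Read 'b': push. Stack: eabdb
Final stack: "eabdb" (length 5)

5


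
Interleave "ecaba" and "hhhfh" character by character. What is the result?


Interleaving "ecaba" and "hhhfh":
  Position 0: 'e' from first, 'h' from second => "eh"
  Position 1: 'c' from first, 'h' from second => "ch"
  Position 2: 'a' from first, 'h' from second => "ah"
  Position 3: 'b' from first, 'f' from second => "bf"
  Position 4: 'a' from first, 'h' from second => "ah"
Result: ehchahbfah

ehchahbfah


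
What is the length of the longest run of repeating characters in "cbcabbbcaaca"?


Input: "cbcabbbcaaca"
Scanning for longest run:
  Position 1 ('b'): new char, reset run to 1
  Position 2 ('c'): new char, reset run to 1
  Position 3 ('a'): new char, reset run to 1
  Position 4 ('b'): new char, reset run to 1
  Position 5 ('b'): continues run of 'b', length=2
  Position 6 ('b'): continues run of 'b', length=3
  Position 7 ('c'): new char, reset run to 1
  Position 8 ('a'): new char, reset run to 1
  Position 9 ('a'): continues run of 'a', length=2
  Position 10 ('c'): new char, reset run to 1
  Position 11 ('a'): new char, reset run to 1
Longest run: 'b' with length 3

3


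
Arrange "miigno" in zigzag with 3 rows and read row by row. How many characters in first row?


Zigzag "miigno" into 3 rows:
Placing characters:
  'm' => row 0
  'i' => row 1
  'i' => row 2
  'g' => row 1
  'n' => row 0
  'o' => row 1
Rows:
  Row 0: "mn"
  Row 1: "igo"
  Row 2: "i"
First row length: 2

2


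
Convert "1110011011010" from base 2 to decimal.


Input: "1110011011010" in base 2
Positional expansion:
  Digit '1' (value 1) x 2^12 = 4096
  Digit '1' (value 1) x 2^11 = 2048
  Digit '1' (value 1) x 2^10 = 1024
  Digit '0' (value 0) x 2^9 = 0
  Digit '0' (value 0) x 2^8 = 0
  Digit '1' (value 1) x 2^7 = 128
  Digit '1' (value 1) x 2^6 = 64
  Digit '0' (value 0) x 2^5 = 0
  Digit '1' (value 1) x 2^4 = 16
  Digit '1' (value 1) x 2^3 = 8
  Digit '0' (value 0) x 2^2 = 0
  Digit '1' (value 1) x 2^1 = 2
  Digit '0' (value 0) x 2^0 = 0
Sum = 7386

7386


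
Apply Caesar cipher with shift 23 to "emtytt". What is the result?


Caesar cipher: shift "emtytt" by 23
  'e' (pos 4) + 23 = pos 1 = 'b'
  'm' (pos 12) + 23 = pos 9 = 'j'
  't' (pos 19) + 23 = pos 16 = 'q'
  'y' (pos 24) + 23 = pos 21 = 'v'
  't' (pos 19) + 23 = pos 16 = 'q'
  't' (pos 19) + 23 = pos 16 = 'q'
Result: bjqvqq

bjqvqq


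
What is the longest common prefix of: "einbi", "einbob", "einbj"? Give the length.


Words: einbi, einbob, einbj
  Position 0: all 'e' => match
  Position 1: all 'i' => match
  Position 2: all 'n' => match
  Position 3: all 'b' => match
  Position 4: ('i', 'o', 'j') => mismatch, stop
LCP = "einb" (length 4)

4


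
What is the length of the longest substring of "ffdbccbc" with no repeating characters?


Input: "ffdbccbc"
Sliding window (track last position of each char):
  Position 0 ('f'): window [0,0] length 1 -- new best
  Position 1 ('f'): repeat (last at 0), move window start to 1
  Position 1 ('f'): window [1,1] length 1
  Position 2 ('d'): window [1,2] length 2 -- new best
  Position 3 ('b'): window [1,3] length 3 -- new best
  Position 4 ('c'): window [1,4] length 4 -- new best
  Position 5 ('c'): repeat (last at 4), move window start to 5
  Position 5 ('c'): window [5,5] length 1
  Position 6 ('b'): window [5,6] length 2
  Position 7 ('c'): repeat (last at 5), move window start to 6
  Position 7 ('c'): window [6,7] length 2
Longest substring with no repeats: "fdbc" with length 4

4


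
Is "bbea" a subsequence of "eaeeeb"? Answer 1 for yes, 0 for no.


Check if "bbea" is a subsequence of "eaeeeb"
Greedy scan:
  Position 0 ('e'): no match needed
  Position 1 ('a'): no match needed
  Position 2 ('e'): no match needed
  Position 3 ('e'): no match needed
  Position 4 ('e'): no match needed
  Position 5 ('b'): matches sub[0] = 'b'
Only matched 1/4 characters => not a subsequence

0


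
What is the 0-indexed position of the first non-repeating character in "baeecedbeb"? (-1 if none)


Input: baeecedbeb
Character frequencies:
  'a': 1
  'b': 3
  'c': 1
  'd': 1
  'e': 4
Scanning left to right for freq == 1:
  Position 0 ('b'): freq=3, skip
  Position 1 ('a'): unique! => answer = 1

1


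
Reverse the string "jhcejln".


Input: jhcejln
Reading characters right to left:
  Position 6: 'n'
  Position 5: 'l'
  Position 4: 'j'
  Position 3: 'e'
  Position 2: 'c'
  Position 1: 'h'
  Position 0: 'j'
Reversed: nljechj

nljechj


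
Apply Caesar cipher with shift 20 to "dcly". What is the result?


Caesar cipher: shift "dcly" by 20
  'd' (pos 3) + 20 = pos 23 = 'x'
  'c' (pos 2) + 20 = pos 22 = 'w'
  'l' (pos 11) + 20 = pos 5 = 'f'
  'y' (pos 24) + 20 = pos 18 = 's'
Result: xwfs

xwfs


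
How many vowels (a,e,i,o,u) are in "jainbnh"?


Input: jainbnh
Checking each character:
  'j' at position 0: consonant
  'a' at position 1: vowel (running total: 1)
  'i' at position 2: vowel (running total: 2)
  'n' at position 3: consonant
  'b' at position 4: consonant
  'n' at position 5: consonant
  'h' at position 6: consonant
Total vowels: 2

2


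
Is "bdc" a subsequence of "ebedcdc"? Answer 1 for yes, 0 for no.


Check if "bdc" is a subsequence of "ebedcdc"
Greedy scan:
  Position 0 ('e'): no match needed
  Position 1 ('b'): matches sub[0] = 'b'
  Position 2 ('e'): no match needed
  Position 3 ('d'): matches sub[1] = 'd'
  Position 4 ('c'): matches sub[2] = 'c'
  Position 5 ('d'): no match needed
  Position 6 ('c'): no match needed
All 3 characters matched => is a subsequence

1


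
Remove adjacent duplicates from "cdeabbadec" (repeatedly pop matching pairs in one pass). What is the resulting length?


Input: cdeabbadec
Stack-based adjacent duplicate removal:
  Read 'c': push. Stack: c
  Read 'd': push. Stack: cd
  Read 'e': push. Stack: cde
  Read 'a': push. Stack: cdea
  Read 'b': push. Stack: cdeab
  Read 'b': matches stack top 'b' => pop. Stack: cdea
  Read 'a': matches stack top 'a' => pop. Stack: cde
  Read 'd': push. Stack: cded
  Read 'e': push. Stack: cdede
  Read 'c': push. Stack: cdedec
Final stack: "cdedec" (length 6)

6
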